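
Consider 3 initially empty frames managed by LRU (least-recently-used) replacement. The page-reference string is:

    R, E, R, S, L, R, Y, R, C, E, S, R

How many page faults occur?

R → fault, frames {R}
E → fault, frames {R,E}
R → hit
S → fault, frames {E,R,S}
L → fault, evict E, frames {R,S,L}
R → hit
Y → fault, evict S, frames {L,R,Y}
R → hit
C → fault, evict L, frames {Y,R,C}
E → fault, evict Y, frames {R,C,E}
S → fault, evict R, frames {C,E,S}
R → fault, evict C, frames {E,S,R}
Page faults: 9.

9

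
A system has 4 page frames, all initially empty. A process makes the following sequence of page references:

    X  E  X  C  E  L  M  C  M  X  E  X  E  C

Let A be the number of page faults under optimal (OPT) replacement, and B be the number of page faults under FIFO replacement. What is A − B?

Under OPT: F F . F . F F . . . . . . . → 5 faults.
Under FIFO: F F . F . F F . . F F . . F → 8 faults.
A − B = 5 − 8 = -3.

-3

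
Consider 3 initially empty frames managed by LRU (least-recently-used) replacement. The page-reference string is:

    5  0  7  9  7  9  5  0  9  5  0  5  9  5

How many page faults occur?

5 -> miss, frames {5}
0 -> miss, frames {5,0}
7 -> miss, frames {5,0,7}
9 -> miss, evict 5, frames {0,7,9}
7 -> hit
9 -> hit
5 -> miss, evict 0, frames {7,9,5}
0 -> miss, evict 7, frames {9,5,0}
9 -> hit
5 -> hit
0 -> hit
5 -> hit
9 -> hit
5 -> hit
Page faults: 6.

6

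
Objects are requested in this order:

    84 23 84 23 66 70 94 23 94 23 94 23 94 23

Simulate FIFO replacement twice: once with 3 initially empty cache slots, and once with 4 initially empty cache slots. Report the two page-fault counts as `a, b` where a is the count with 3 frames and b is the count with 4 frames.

3 frames: F F . . F F F F . . . . . . → 6 faults.
4 frames: F F . . F F F . . . . . . . → 5 faults.
5 < 6: adding a frame reduced faults, as is typical.

6, 5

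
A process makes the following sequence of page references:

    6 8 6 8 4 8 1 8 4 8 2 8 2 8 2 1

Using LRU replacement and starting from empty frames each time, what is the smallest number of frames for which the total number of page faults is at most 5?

4

f=1: 16 faults
f=2: 7 faults
f=3: 6 faults
f=4: 5 faults
f=5: 5 faults
Smallest f with faults ≤ 5 is 4.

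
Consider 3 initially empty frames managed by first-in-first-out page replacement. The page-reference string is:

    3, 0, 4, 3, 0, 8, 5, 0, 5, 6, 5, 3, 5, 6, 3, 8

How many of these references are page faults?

3 -> fault, frames (3)
0 -> fault, frames (3 0)
4 -> fault, frames (3 0 4)
3 -> hit
0 -> hit
8 -> fault, evict 3, frames (0 4 8)
5 -> fault, evict 0, frames (4 8 5)
0 -> fault, evict 4, frames (8 5 0)
5 -> hit
6 -> fault, evict 8, frames (5 0 6)
5 -> hit
3 -> fault, evict 5, frames (0 6 3)
5 -> fault, evict 0, frames (6 3 5)
6 -> hit
3 -> hit
8 -> fault, evict 6, frames (3 5 8)
Page faults: 10.

10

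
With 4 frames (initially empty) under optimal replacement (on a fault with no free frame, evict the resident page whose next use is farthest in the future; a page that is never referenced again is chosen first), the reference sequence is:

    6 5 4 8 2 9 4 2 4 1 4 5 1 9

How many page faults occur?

6 -> fault, frames (6)
5 -> fault, frames (6 5)
4 -> fault, frames (6 5 4)
8 -> fault, frames (6 5 4 8)
2 -> fault, evict 8, frames (6 5 4 2)
9 -> fault, evict 6, frames (5 4 2 9)
4 -> hit
2 -> hit
4 -> hit
1 -> fault, evict 2, frames (5 4 9 1)
4 -> hit
5 -> hit
1 -> hit
9 -> hit
Page faults: 7.

7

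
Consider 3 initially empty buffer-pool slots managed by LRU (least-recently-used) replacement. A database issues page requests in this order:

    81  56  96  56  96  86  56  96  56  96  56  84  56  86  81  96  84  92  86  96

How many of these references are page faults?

12

81: fault, frames [81]
56: fault, frames [81, 56]
96: fault, frames [81, 56, 96]
56: hit
96: hit
86: fault, evict 81, frames [56, 96, 86]
56: hit
96: hit
56: hit
96: hit
56: hit
84: fault, evict 86, frames [96, 56, 84]
56: hit
86: fault, evict 96, frames [84, 56, 86]
81: fault, evict 84, frames [56, 86, 81]
96: fault, evict 56, frames [86, 81, 96]
84: fault, evict 86, frames [81, 96, 84]
92: fault, evict 81, frames [96, 84, 92]
86: fault, evict 96, frames [84, 92, 86]
96: fault, evict 84, frames [92, 86, 96]
Page faults: 12.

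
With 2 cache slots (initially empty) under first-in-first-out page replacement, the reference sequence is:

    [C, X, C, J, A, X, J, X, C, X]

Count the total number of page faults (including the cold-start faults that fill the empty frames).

C → fault, frames (C)
X → fault, frames (C X)
C → hit
J → fault, evict C, frames (X J)
A → fault, evict X, frames (J A)
X → fault, evict J, frames (A X)
J → fault, evict A, frames (X J)
X → hit
C → fault, evict X, frames (J C)
X → fault, evict J, frames (C X)
Page faults: 8.

8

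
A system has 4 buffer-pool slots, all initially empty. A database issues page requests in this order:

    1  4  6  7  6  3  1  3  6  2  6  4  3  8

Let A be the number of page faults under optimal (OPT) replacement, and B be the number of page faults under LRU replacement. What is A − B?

-2

Under OPT: F F F F . F . . . F . . . F → 7 faults.
Under LRU: F F F F . F F . . F . F . F → 9 faults.
A − B = 7 − 9 = -2.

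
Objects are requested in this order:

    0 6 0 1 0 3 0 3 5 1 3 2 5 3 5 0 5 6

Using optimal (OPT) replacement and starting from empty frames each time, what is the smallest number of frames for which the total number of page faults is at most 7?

f=1: 18 faults
f=2: 10 faults
f=3: 8 faults
f=4: 7 faults
f=5: 6 faults
f=6: 6 faults
Smallest f with faults ≤ 7 is 4.

4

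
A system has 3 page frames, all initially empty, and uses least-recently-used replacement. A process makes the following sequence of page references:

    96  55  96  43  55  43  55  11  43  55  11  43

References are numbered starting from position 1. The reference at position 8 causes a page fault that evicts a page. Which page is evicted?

pos 1: 96: miss, frames {96}
pos 2: 55: miss, frames {96,55}
pos 3: 96: hit
pos 4: 43: miss, frames {55,96,43}
pos 5: 55: hit
pos 6: 43: hit
pos 7: 55: hit
pos 8: 11: miss, evict 96, frames {43,55,11}
At position 8, page 96 is evicted.

96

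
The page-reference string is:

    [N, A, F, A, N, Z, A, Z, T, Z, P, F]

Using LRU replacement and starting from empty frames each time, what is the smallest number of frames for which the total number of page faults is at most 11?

f=1: 12 faults
f=2: 9 faults
f=3: 7 faults
f=4: 7 faults
f=5: 7 faults
f=6: 6 faults
Smallest f with faults ≤ 11 is 2.

2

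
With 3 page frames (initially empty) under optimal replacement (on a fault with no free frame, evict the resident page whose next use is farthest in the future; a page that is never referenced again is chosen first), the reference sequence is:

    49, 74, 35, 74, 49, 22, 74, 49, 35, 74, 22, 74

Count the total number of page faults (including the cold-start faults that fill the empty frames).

49 -> fault, frames [49]
74 -> fault, frames [49, 74]
35 -> fault, frames [49, 74, 35]
74 -> hit
49 -> hit
22 -> fault, evict 35, frames [49, 74, 22]
74 -> hit
49 -> hit
35 -> fault, evict 49, frames [74, 22, 35]
74 -> hit
22 -> hit
74 -> hit
Page faults: 5.

5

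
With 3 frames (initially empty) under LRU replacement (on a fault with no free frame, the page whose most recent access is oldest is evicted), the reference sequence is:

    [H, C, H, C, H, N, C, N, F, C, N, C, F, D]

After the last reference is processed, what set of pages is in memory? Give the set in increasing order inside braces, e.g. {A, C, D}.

H -> fault, frames (H)
C -> fault, frames (H C)
H -> hit
C -> hit
H -> hit
N -> fault, frames (C H N)
C -> hit
N -> hit
F -> fault, evict H, frames (C N F)
C -> hit
N -> hit
C -> hit
F -> hit
D -> fault, evict N, frames (C F D)

{C, D, F}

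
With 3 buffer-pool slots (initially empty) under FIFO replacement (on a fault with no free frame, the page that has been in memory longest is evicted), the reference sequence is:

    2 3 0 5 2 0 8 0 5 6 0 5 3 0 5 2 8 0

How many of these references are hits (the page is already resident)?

3

2 -> miss, frames (2)
3 -> miss, frames (2 3)
0 -> miss, frames (2 3 0)
5 -> miss, evict 2, frames (3 0 5)
2 -> miss, evict 3, frames (0 5 2)
0 -> hit
8 -> miss, evict 0, frames (5 2 8)
0 -> miss, evict 5, frames (2 8 0)
5 -> miss, evict 2, frames (8 0 5)
6 -> miss, evict 8, frames (0 5 6)
0 -> hit
5 -> hit
3 -> miss, evict 0, frames (5 6 3)
0 -> miss, evict 5, frames (6 3 0)
5 -> miss, evict 6, frames (3 0 5)
2 -> miss, evict 3, frames (0 5 2)
8 -> miss, evict 0, frames (5 2 8)
0 -> miss, evict 5, frames (2 8 0)
Hits: 3.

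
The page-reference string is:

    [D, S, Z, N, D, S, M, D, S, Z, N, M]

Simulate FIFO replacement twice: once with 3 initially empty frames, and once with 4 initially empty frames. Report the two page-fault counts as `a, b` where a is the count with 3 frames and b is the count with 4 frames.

3 frames: F F F F F F F . . F F . → 9 faults.
4 frames: F F F F . . F F F F F F → 10 faults.
10 > 9: adding a frame increased faults — Belady's anomaly.

9, 10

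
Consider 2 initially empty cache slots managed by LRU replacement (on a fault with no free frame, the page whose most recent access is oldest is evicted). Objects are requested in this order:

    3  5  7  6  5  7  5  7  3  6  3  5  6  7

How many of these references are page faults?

11

3 -> miss, frames [3]
5 -> miss, frames [3, 5]
7 -> miss, evict 3, frames [5, 7]
6 -> miss, evict 5, frames [7, 6]
5 -> miss, evict 7, frames [6, 5]
7 -> miss, evict 6, frames [5, 7]
5 -> hit
7 -> hit
3 -> miss, evict 5, frames [7, 3]
6 -> miss, evict 7, frames [3, 6]
3 -> hit
5 -> miss, evict 6, frames [3, 5]
6 -> miss, evict 3, frames [5, 6]
7 -> miss, evict 5, frames [6, 7]
Page faults: 11.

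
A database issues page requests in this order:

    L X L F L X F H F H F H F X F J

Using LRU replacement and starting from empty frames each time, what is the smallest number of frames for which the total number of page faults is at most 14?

2

f=1: 16 faults
f=2: 8 faults
f=3: 5 faults
f=4: 5 faults
f=5: 5 faults
Smallest f with faults ≤ 14 is 2.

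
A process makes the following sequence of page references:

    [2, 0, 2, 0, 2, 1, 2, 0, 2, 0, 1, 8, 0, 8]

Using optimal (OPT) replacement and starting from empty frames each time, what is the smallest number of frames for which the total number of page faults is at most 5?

f=1: 14 faults
f=2: 6 faults
f=3: 4 faults
f=4: 4 faults
Smallest f with faults ≤ 5 is 3.

3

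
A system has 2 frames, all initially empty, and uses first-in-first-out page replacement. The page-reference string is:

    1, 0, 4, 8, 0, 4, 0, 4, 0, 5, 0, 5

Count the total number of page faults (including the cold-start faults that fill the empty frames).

1 → fault, frames (1)
0 → fault, frames (1 0)
4 → fault, evict 1, frames (0 4)
8 → fault, evict 0, frames (4 8)
0 → fault, evict 4, frames (8 0)
4 → fault, evict 8, frames (0 4)
0 → hit
4 → hit
0 → hit
5 → fault, evict 0, frames (4 5)
0 → fault, evict 4, frames (5 0)
5 → hit
Page faults: 8.

8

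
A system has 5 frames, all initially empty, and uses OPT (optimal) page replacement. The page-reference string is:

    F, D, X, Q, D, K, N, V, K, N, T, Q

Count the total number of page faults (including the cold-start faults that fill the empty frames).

8

F -> miss, frames {F}
D -> miss, frames {F,D}
X -> miss, frames {F,D,X}
Q -> miss, frames {F,D,X,Q}
D -> hit
K -> miss, frames {F,D,X,Q,K}
N -> miss, evict X, frames {F,D,Q,K,N}
V -> miss, evict D, frames {F,Q,K,N,V}
K -> hit
N -> hit
T -> miss, evict V, frames {F,Q,K,N,T}
Q -> hit
Page faults: 8.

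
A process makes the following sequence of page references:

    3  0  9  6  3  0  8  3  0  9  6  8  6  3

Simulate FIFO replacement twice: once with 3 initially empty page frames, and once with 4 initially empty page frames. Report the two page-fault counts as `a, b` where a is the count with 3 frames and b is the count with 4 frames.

3 frames: F F F F F F F . . F F . . F → 10 faults.
4 frames: F F F F . . F F F F F F . F → 11 faults.
11 > 10: adding a frame increased faults — Belady's anomaly.

10, 11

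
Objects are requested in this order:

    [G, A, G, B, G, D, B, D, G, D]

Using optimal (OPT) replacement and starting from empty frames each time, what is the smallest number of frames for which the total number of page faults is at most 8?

f=1: 10 faults
f=2: 5 faults
f=3: 4 faults
f=4: 4 faults
Smallest f with faults ≤ 8 is 2.

2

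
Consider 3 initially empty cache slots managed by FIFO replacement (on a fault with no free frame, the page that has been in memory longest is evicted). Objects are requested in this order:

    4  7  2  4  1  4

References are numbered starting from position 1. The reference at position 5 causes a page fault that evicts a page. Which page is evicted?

pos 1: 4 -> fault, frames {4}
pos 2: 7 -> fault, frames {4,7}
pos 3: 2 -> fault, frames {4,7,2}
pos 4: 4 -> hit
pos 5: 1 -> fault, evict 4, frames {7,2,1}
At position 5, page 4 is evicted.

4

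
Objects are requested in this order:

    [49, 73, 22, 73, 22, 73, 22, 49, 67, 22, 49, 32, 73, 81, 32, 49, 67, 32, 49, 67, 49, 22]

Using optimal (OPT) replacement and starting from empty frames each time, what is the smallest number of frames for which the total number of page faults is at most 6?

f=1: 22 faults
f=2: 13 faults
f=3: 9 faults
f=4: 7 faults
f=5: 6 faults
f=6: 6 faults
Smallest f with faults ≤ 6 is 5.

5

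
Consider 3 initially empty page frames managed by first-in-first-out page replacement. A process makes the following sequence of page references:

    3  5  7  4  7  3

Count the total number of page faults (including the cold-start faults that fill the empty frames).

5

3: fault, frames {3}
5: fault, frames {3,5}
7: fault, frames {3,5,7}
4: fault, evict 3, frames {5,7,4}
7: hit
3: fault, evict 5, frames {7,4,3}
Page faults: 5.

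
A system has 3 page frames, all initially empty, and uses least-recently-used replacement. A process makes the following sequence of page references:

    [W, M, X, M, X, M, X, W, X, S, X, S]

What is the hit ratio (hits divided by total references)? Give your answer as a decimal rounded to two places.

W -> fault, frames {W}
M -> fault, frames {W,M}
X -> fault, frames {W,M,X}
M -> hit
X -> hit
M -> hit
X -> hit
W -> hit
X -> hit
S -> fault, evict M, frames {W,X,S}
X -> hit
S -> hit
Hits: 8 of 12 references → 8/12 = 0.6667.

0.67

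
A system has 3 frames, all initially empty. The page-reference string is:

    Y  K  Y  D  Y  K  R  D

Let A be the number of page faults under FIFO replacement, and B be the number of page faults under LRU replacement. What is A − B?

-1

Under FIFO: F F . F . . F . → 4 faults.
Under LRU: F F . F . . F F → 5 faults.
A − B = 4 − 5 = -1.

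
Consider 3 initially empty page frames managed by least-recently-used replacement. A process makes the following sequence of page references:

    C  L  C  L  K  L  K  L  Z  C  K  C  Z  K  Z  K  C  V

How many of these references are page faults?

C: miss, frames [C]
L: miss, frames [C, L]
C: hit
L: hit
K: miss, frames [C, L, K]
L: hit
K: hit
L: hit
Z: miss, evict C, frames [K, L, Z]
C: miss, evict K, frames [L, Z, C]
K: miss, evict L, frames [Z, C, K]
C: hit
Z: hit
K: hit
Z: hit
K: hit
C: hit
V: miss, evict Z, frames [K, C, V]
Page faults: 7.

7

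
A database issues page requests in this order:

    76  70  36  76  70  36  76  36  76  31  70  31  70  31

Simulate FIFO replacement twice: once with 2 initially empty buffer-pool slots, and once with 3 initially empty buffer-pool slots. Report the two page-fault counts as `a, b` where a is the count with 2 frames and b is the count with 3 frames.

2 frames: F F F F F F F . . F F . . . → 9 faults.
3 frames: F F F . . . . . . F . . . . → 4 faults.
4 < 9: adding a frame reduced faults, as is typical.

9, 4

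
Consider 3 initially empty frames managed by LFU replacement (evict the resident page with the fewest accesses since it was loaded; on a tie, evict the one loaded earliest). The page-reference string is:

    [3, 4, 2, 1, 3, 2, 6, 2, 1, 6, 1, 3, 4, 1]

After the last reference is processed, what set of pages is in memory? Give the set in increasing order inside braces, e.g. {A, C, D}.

{1, 2, 4}

3: miss, frames {3}
4: miss, frames {3,4}
2: miss, frames {3,4,2}
1: miss, evict 3, frames {4,2,1}
3: miss, evict 4, frames {2,1,3}
2: hit
6: miss, evict 1, frames {2,3,6}
2: hit
1: miss, evict 3, frames {2,6,1}
6: hit
1: hit
3: miss, evict 6, frames {2,1,3}
4: miss, evict 3, frames {2,1,4}
1: hit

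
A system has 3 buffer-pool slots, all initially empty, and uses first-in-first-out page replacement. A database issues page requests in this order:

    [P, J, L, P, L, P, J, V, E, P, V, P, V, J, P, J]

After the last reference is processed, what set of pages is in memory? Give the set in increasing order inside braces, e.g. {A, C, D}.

P → miss, frames [P]
J → miss, frames [P, J]
L → miss, frames [P, J, L]
P → hit
L → hit
P → hit
J → hit
V → miss, evict P, frames [J, L, V]
E → miss, evict J, frames [L, V, E]
P → miss, evict L, frames [V, E, P]
V → hit
P → hit
V → hit
J → miss, evict V, frames [E, P, J]
P → hit
J → hit

{E, J, P}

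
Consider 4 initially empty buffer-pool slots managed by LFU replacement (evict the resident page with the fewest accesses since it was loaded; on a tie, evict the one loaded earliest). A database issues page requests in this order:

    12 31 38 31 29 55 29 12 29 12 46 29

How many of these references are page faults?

12 -> fault, frames [12]
31 -> fault, frames [12, 31]
38 -> fault, frames [12, 31, 38]
31 -> hit
29 -> fault, frames [12, 31, 38, 29]
55 -> fault, evict 12, frames [31, 38, 29, 55]
29 -> hit
12 -> fault, evict 38, frames [31, 29, 55, 12]
29 -> hit
12 -> hit
46 -> fault, evict 55, frames [31, 29, 12, 46]
29 -> hit
Page faults: 7.

7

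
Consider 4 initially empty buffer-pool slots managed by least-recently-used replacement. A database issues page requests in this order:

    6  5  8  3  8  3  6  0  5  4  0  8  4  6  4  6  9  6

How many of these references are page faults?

10

6 → miss, frames {6}
5 → miss, frames {6,5}
8 → miss, frames {6,5,8}
3 → miss, frames {6,5,8,3}
8 → hit
3 → hit
6 → hit
0 → miss, evict 5, frames {8,3,6,0}
5 → miss, evict 8, frames {3,6,0,5}
4 → miss, evict 3, frames {6,0,5,4}
0 → hit
8 → miss, evict 6, frames {5,4,0,8}
4 → hit
6 → miss, evict 5, frames {0,8,4,6}
4 → hit
6 → hit
9 → miss, evict 0, frames {8,4,6,9}
6 → hit
Page faults: 10.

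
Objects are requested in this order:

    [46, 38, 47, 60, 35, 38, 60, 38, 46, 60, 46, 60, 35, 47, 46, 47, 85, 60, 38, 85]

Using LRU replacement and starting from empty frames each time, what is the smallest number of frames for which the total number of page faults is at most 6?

6

f=1: 20 faults
f=2: 16 faults
f=3: 13 faults
f=4: 10 faults
f=5: 7 faults
f=6: 6 faults
Smallest f with faults ≤ 6 is 6.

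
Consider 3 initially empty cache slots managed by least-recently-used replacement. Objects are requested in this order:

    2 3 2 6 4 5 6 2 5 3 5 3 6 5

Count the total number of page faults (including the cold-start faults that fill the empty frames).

2: fault, frames {2}
3: fault, frames {2,3}
2: hit
6: fault, frames {3,2,6}
4: fault, evict 3, frames {2,6,4}
5: fault, evict 2, frames {6,4,5}
6: hit
2: fault, evict 4, frames {5,6,2}
5: hit
3: fault, evict 6, frames {2,5,3}
5: hit
3: hit
6: fault, evict 2, frames {5,3,6}
5: hit
Page faults: 8.

8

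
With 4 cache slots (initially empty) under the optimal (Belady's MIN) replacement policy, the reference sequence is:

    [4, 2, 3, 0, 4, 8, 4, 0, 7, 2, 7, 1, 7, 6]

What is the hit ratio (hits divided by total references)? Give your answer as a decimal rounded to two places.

4: miss, frames (4)
2: miss, frames (4 2)
3: miss, frames (4 2 3)
0: miss, frames (4 2 3 0)
4: hit
8: miss, evict 3, frames (4 2 0 8)
4: hit
0: hit
7: miss, evict 8, frames (4 2 0 7)
2: hit
7: hit
1: miss, evict 0, frames (4 2 7 1)
7: hit
6: miss, evict 1, frames (4 2 7 6)
Hits: 6 of 14 references → 6/14 = 0.4286.

0.43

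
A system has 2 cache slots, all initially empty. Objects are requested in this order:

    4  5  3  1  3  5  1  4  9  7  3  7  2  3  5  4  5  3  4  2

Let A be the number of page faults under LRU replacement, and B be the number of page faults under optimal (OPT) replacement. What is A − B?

3

Under LRU: F F F F . F F F F F F . F F F F . F F F → 17 faults.
Under OPT: F F F F . F . F F F F . F . F F . F . F → 14 faults.
A − B = 17 − 14 = 3.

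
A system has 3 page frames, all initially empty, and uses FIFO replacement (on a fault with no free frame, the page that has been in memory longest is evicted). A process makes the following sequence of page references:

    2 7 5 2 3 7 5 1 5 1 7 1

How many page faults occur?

2 -> fault, frames {2}
7 -> fault, frames {2,7}
5 -> fault, frames {2,7,5}
2 -> hit
3 -> fault, evict 2, frames {7,5,3}
7 -> hit
5 -> hit
1 -> fault, evict 7, frames {5,3,1}
5 -> hit
1 -> hit
7 -> fault, evict 5, frames {3,1,7}
1 -> hit
Page faults: 6.

6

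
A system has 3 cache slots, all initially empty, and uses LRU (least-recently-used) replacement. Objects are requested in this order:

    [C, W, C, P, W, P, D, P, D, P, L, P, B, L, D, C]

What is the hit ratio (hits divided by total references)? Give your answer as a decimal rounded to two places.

0.50

C → miss, frames {C}
W → miss, frames {C,W}
C → hit
P → miss, frames {W,C,P}
W → hit
P → hit
D → miss, evict C, frames {W,P,D}
P → hit
D → hit
P → hit
L → miss, evict W, frames {D,P,L}
P → hit
B → miss, evict D, frames {L,P,B}
L → hit
D → miss, evict P, frames {B,L,D}
C → miss, evict B, frames {L,D,C}
Hits: 8 of 16 references → 8/16 = 0.5000.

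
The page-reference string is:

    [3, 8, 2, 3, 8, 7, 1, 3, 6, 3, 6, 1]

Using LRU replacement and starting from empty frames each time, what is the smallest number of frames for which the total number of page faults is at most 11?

2

f=1: 12 faults
f=2: 10 faults
f=3: 7 faults
f=4: 6 faults
f=5: 6 faults
f=6: 6 faults
Smallest f with faults ≤ 11 is 2.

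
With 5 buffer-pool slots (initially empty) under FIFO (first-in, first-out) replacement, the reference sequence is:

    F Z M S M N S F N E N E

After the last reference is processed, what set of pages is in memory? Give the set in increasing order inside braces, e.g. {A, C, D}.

{E, M, N, S, Z}

F -> fault, frames {F}
Z -> fault, frames {F,Z}
M -> fault, frames {F,Z,M}
S -> fault, frames {F,Z,M,S}
M -> hit
N -> fault, frames {F,Z,M,S,N}
S -> hit
F -> hit
N -> hit
E -> fault, evict F, frames {Z,M,S,N,E}
N -> hit
E -> hit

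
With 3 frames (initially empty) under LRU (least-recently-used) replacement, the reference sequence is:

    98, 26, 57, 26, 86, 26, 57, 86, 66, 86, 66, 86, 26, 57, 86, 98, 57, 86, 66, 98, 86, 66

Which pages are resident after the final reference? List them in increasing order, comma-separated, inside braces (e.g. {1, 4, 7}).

{66, 86, 98}

98 -> miss, frames [98]
26 -> miss, frames [98, 26]
57 -> miss, frames [98, 26, 57]
26 -> hit
86 -> miss, evict 98, frames [57, 26, 86]
26 -> hit
57 -> hit
86 -> hit
66 -> miss, evict 26, frames [57, 86, 66]
86 -> hit
66 -> hit
86 -> hit
26 -> miss, evict 57, frames [66, 86, 26]
57 -> miss, evict 66, frames [86, 26, 57]
86 -> hit
98 -> miss, evict 26, frames [57, 86, 98]
57 -> hit
86 -> hit
66 -> miss, evict 98, frames [57, 86, 66]
98 -> miss, evict 57, frames [86, 66, 98]
86 -> hit
66 -> hit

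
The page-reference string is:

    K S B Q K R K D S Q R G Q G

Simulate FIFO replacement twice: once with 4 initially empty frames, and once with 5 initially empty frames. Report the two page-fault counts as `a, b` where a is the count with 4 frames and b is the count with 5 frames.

11, 7

4 frames: F F F F . F F F F F F F . . → 11 faults.
5 frames: F F F F . F . F . . . F . . → 7 faults.
7 < 11: adding a frame reduced faults, as is typical.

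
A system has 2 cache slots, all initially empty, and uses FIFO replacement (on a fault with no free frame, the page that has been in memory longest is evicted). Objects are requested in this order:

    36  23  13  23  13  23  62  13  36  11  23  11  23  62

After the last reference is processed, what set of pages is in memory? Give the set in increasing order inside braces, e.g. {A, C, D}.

36 -> miss, frames (36)
23 -> miss, frames (36 23)
13 -> miss, evict 36, frames (23 13)
23 -> hit
13 -> hit
23 -> hit
62 -> miss, evict 23, frames (13 62)
13 -> hit
36 -> miss, evict 13, frames (62 36)
11 -> miss, evict 62, frames (36 11)
23 -> miss, evict 36, frames (11 23)
11 -> hit
23 -> hit
62 -> miss, evict 11, frames (23 62)

{23, 62}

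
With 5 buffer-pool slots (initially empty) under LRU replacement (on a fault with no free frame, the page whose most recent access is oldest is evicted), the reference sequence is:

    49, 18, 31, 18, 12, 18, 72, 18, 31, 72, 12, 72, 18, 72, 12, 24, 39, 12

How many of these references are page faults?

7

49 -> fault, frames [49]
18 -> fault, frames [49, 18]
31 -> fault, frames [49, 18, 31]
18 -> hit
12 -> fault, frames [49, 31, 18, 12]
18 -> hit
72 -> fault, frames [49, 31, 12, 18, 72]
18 -> hit
31 -> hit
72 -> hit
12 -> hit
72 -> hit
18 -> hit
72 -> hit
12 -> hit
24 -> fault, evict 49, frames [31, 18, 72, 12, 24]
39 -> fault, evict 31, frames [18, 72, 12, 24, 39]
12 -> hit
Page faults: 7.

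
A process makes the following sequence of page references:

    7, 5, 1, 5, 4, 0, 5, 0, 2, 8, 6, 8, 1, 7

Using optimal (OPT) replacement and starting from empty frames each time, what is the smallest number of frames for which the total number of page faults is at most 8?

f=1: 14 faults
f=2: 10 faults
f=3: 9 faults
f=4: 8 faults
f=5: 8 faults
f=6: 8 faults
f=7: 8 faults
f=8: 8 faults
Smallest f with faults ≤ 8 is 4.

4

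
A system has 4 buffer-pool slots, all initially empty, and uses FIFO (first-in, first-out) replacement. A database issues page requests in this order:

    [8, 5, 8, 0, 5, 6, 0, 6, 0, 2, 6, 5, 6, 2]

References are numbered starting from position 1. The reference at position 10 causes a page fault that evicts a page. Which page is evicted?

8

pos 1: 8 -> miss, frames {8}
pos 2: 5 -> miss, frames {8,5}
pos 3: 8 -> hit
pos 4: 0 -> miss, frames {8,5,0}
pos 5: 5 -> hit
pos 6: 6 -> miss, frames {8,5,0,6}
pos 7: 0 -> hit
pos 8: 6 -> hit
pos 9: 0 -> hit
pos 10: 2 -> miss, evict 8, frames {5,0,6,2}
At position 10, page 8 is evicted.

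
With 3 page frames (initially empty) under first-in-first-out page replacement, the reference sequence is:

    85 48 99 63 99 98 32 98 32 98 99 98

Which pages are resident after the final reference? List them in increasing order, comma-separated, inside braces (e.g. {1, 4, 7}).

{32, 98, 99}

85 → fault, frames (85)
48 → fault, frames (85 48)
99 → fault, frames (85 48 99)
63 → fault, evict 85, frames (48 99 63)
99 → hit
98 → fault, evict 48, frames (99 63 98)
32 → fault, evict 99, frames (63 98 32)
98 → hit
32 → hit
98 → hit
99 → fault, evict 63, frames (98 32 99)
98 → hit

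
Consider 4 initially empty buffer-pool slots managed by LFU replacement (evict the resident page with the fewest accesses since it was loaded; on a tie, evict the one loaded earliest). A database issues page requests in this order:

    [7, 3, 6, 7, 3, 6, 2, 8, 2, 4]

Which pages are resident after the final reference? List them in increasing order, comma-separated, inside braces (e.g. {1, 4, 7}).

{3, 4, 6, 7}

7 -> fault, frames [7]
3 -> fault, frames [7, 3]
6 -> fault, frames [7, 3, 6]
7 -> hit
3 -> hit
6 -> hit
2 -> fault, frames [7, 3, 6, 2]
8 -> fault, evict 2, frames [7, 3, 6, 8]
2 -> fault, evict 8, frames [7, 3, 6, 2]
4 -> fault, evict 2, frames [7, 3, 6, 4]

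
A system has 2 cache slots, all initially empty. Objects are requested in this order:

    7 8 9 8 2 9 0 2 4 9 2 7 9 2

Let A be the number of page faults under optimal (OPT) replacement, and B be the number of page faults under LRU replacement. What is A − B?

Under OPT: F F F . F . F . F F . F . F → 9 faults.
Under LRU: F F F . F F F F F F F F F F → 13 faults.
A − B = 9 − 13 = -4.

-4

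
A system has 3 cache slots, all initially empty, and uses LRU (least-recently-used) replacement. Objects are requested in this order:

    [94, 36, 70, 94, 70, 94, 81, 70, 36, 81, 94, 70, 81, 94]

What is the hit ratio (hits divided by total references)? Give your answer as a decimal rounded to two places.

94 → fault, frames {94}
36 → fault, frames {94,36}
70 → fault, frames {94,36,70}
94 → hit
70 → hit
94 → hit
81 → fault, evict 36, frames {70,94,81}
70 → hit
36 → fault, evict 94, frames {81,70,36}
81 → hit
94 → fault, evict 70, frames {36,81,94}
70 → fault, evict 36, frames {81,94,70}
81 → hit
94 → hit
Hits: 7 of 14 references → 7/14 = 0.5000.

0.50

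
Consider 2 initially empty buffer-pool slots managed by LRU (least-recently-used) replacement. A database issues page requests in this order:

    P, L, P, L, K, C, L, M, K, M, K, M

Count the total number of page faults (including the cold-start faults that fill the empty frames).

7

P -> miss, frames [P]
L -> miss, frames [P, L]
P -> hit
L -> hit
K -> miss, evict P, frames [L, K]
C -> miss, evict L, frames [K, C]
L -> miss, evict K, frames [C, L]
M -> miss, evict C, frames [L, M]
K -> miss, evict L, frames [M, K]
M -> hit
K -> hit
M -> hit
Page faults: 7.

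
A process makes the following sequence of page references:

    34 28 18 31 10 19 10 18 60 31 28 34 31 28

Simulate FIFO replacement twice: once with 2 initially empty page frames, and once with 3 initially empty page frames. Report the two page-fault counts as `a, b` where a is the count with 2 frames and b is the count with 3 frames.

2 frames: F F F F F F . F F F F F F F → 13 faults.
3 frames: F F F F F F . F F F F F . . → 11 faults.
11 < 13: adding a frame reduced faults, as is typical.

13, 11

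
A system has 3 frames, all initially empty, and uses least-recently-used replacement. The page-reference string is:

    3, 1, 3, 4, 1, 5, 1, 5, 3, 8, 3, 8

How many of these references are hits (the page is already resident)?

6

3 -> miss, frames [3]
1 -> miss, frames [3, 1]
3 -> hit
4 -> miss, frames [1, 3, 4]
1 -> hit
5 -> miss, evict 3, frames [4, 1, 5]
1 -> hit
5 -> hit
3 -> miss, evict 4, frames [1, 5, 3]
8 -> miss, evict 1, frames [5, 3, 8]
3 -> hit
8 -> hit
Hits: 6.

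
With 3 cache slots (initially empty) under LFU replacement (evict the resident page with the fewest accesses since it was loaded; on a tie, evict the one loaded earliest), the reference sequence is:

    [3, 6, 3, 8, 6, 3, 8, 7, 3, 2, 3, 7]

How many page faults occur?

6

3: fault, frames {3}
6: fault, frames {3,6}
3: hit
8: fault, frames {3,6,8}
6: hit
3: hit
8: hit
7: fault, evict 6, frames {3,8,7}
3: hit
2: fault, evict 7, frames {3,8,2}
3: hit
7: fault, evict 2, frames {3,8,7}
Page faults: 6.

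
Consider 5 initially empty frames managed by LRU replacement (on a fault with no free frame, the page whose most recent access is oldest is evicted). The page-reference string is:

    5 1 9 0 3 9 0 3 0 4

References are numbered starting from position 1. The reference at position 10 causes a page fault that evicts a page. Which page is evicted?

pos 1: 5 → miss, frames {5}
pos 2: 1 → miss, frames {5,1}
pos 3: 9 → miss, frames {5,1,9}
pos 4: 0 → miss, frames {5,1,9,0}
pos 5: 3 → miss, frames {5,1,9,0,3}
pos 6: 9 → hit
pos 7: 0 → hit
pos 8: 3 → hit
pos 9: 0 → hit
pos 10: 4 → miss, evict 5, frames {1,9,3,0,4}
At position 10, page 5 is evicted.

5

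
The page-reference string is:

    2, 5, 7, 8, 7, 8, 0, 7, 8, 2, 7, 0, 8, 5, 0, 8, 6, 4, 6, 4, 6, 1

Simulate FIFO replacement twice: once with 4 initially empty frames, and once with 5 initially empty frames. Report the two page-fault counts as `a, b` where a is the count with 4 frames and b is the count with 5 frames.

4 frames: F F F F . . F . . F . . . F . . F F . . . F → 10 faults.
5 frames: F F F F . . F . . . . . . . . . F F . . . F → 8 faults.
8 < 10: adding a frame reduced faults, as is typical.

10, 8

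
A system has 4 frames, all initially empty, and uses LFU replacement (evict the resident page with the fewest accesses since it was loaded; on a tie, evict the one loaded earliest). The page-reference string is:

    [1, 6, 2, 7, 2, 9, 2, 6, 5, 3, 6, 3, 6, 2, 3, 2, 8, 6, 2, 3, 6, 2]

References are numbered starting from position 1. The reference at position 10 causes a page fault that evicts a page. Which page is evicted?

pos 1: 1 → fault, frames {1}
pos 2: 6 → fault, frames {1,6}
pos 3: 2 → fault, frames {1,6,2}
pos 4: 7 → fault, frames {1,6,2,7}
pos 5: 2 → hit
pos 6: 9 → fault, evict 1, frames {6,2,7,9}
pos 7: 2 → hit
pos 8: 6 → hit
pos 9: 5 → fault, evict 7, frames {6,2,9,5}
pos 10: 3 → fault, evict 9, frames {6,2,5,3}
At position 10, page 9 is evicted.

9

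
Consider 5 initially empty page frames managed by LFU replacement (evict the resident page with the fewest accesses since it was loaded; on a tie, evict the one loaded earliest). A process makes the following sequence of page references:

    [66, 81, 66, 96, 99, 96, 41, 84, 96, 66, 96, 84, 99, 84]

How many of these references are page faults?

66 → fault, frames [66]
81 → fault, frames [66, 81]
66 → hit
96 → fault, frames [66, 81, 96]
99 → fault, frames [66, 81, 96, 99]
96 → hit
41 → fault, frames [66, 81, 96, 99, 41]
84 → fault, evict 81, frames [66, 96, 99, 41, 84]
96 → hit
66 → hit
96 → hit
84 → hit
99 → hit
84 → hit
Page faults: 6.

6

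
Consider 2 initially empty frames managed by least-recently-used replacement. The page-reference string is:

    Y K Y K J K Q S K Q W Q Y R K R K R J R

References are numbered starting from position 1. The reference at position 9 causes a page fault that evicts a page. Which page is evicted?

Q

pos 1: Y -> miss, frames [Y]
pos 2: K -> miss, frames [Y, K]
pos 3: Y -> hit
pos 4: K -> hit
pos 5: J -> miss, evict Y, frames [K, J]
pos 6: K -> hit
pos 7: Q -> miss, evict J, frames [K, Q]
pos 8: S -> miss, evict K, frames [Q, S]
pos 9: K -> miss, evict Q, frames [S, K]
At position 9, page Q is evicted.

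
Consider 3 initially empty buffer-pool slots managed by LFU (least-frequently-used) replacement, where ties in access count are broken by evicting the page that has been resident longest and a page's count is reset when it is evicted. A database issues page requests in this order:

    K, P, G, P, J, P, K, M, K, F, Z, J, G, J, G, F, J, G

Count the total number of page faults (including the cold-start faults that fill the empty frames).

K -> miss, frames (K)
P -> miss, frames (K P)
G -> miss, frames (K P G)
P -> hit
J -> miss, evict K, frames (P G J)
P -> hit
K -> miss, evict G, frames (P J K)
M -> miss, evict J, frames (P K M)
K -> hit
F -> miss, evict M, frames (P K F)
Z -> miss, evict F, frames (P K Z)
J -> miss, evict Z, frames (P K J)
G -> miss, evict J, frames (P K G)
J -> miss, evict G, frames (P K J)
G -> miss, evict J, frames (P K G)
F -> miss, evict G, frames (P K F)
J -> miss, evict F, frames (P K J)
G -> miss, evict J, frames (P K G)
Page faults: 15.

15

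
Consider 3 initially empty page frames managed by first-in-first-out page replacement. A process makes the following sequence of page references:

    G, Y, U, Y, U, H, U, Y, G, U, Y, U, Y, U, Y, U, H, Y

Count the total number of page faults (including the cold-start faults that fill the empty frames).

8

G -> miss, frames {G}
Y -> miss, frames {G,Y}
U -> miss, frames {G,Y,U}
Y -> hit
U -> hit
H -> miss, evict G, frames {Y,U,H}
U -> hit
Y -> hit
G -> miss, evict Y, frames {U,H,G}
U -> hit
Y -> miss, evict U, frames {H,G,Y}
U -> miss, evict H, frames {G,Y,U}
Y -> hit
U -> hit
Y -> hit
U -> hit
H -> miss, evict G, frames {Y,U,H}
Y -> hit
Page faults: 8.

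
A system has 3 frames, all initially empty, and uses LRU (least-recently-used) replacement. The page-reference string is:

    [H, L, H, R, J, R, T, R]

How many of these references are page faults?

H → miss, frames (H)
L → miss, frames (H L)
H → hit
R → miss, frames (L H R)
J → miss, evict L, frames (H R J)
R → hit
T → miss, evict H, frames (J R T)
R → hit
Page faults: 5.

5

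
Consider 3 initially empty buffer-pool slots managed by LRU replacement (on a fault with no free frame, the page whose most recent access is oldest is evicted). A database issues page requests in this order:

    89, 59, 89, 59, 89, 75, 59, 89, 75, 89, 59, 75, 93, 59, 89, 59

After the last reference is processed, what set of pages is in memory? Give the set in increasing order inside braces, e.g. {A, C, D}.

{59, 89, 93}

89: miss, frames {89}
59: miss, frames {89,59}
89: hit
59: hit
89: hit
75: miss, frames {59,89,75}
59: hit
89: hit
75: hit
89: hit
59: hit
75: hit
93: miss, evict 89, frames {59,75,93}
59: hit
89: miss, evict 75, frames {93,59,89}
59: hit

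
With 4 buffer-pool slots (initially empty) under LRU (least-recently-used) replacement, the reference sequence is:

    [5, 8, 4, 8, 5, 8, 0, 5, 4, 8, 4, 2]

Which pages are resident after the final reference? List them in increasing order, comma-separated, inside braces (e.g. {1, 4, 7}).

5: miss, frames {5}
8: miss, frames {5,8}
4: miss, frames {5,8,4}
8: hit
5: hit
8: hit
0: miss, frames {4,5,8,0}
5: hit
4: hit
8: hit
4: hit
2: miss, evict 0, frames {5,8,4,2}

{2, 4, 5, 8}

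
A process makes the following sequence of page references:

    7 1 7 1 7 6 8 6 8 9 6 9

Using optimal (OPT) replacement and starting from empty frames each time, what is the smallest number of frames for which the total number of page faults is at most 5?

f=1: 12 faults
f=2: 5 faults
f=3: 5 faults
f=4: 5 faults
f=5: 5 faults
Smallest f with faults ≤ 5 is 2.

2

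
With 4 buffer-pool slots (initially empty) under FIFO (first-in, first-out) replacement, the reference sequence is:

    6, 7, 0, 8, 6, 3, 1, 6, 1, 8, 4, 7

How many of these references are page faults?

9

6 → miss, frames [6]
7 → miss, frames [6, 7]
0 → miss, frames [6, 7, 0]
8 → miss, frames [6, 7, 0, 8]
6 → hit
3 → miss, evict 6, frames [7, 0, 8, 3]
1 → miss, evict 7, frames [0, 8, 3, 1]
6 → miss, evict 0, frames [8, 3, 1, 6]
1 → hit
8 → hit
4 → miss, evict 8, frames [3, 1, 6, 4]
7 → miss, evict 3, frames [1, 6, 4, 7]
Page faults: 9.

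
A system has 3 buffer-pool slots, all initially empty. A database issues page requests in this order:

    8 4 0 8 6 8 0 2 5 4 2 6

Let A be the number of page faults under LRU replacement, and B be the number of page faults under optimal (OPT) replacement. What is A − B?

1

Under LRU: F F F . F . . F F F . F → 8 faults.
Under OPT: F F F . F . . F F F . . → 7 faults.
A − B = 8 − 7 = 1.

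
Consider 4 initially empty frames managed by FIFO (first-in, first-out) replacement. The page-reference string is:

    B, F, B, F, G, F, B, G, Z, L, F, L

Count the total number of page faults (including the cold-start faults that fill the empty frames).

5

B: fault, frames [B]
F: fault, frames [B, F]
B: hit
F: hit
G: fault, frames [B, F, G]
F: hit
B: hit
G: hit
Z: fault, frames [B, F, G, Z]
L: fault, evict B, frames [F, G, Z, L]
F: hit
L: hit
Page faults: 5.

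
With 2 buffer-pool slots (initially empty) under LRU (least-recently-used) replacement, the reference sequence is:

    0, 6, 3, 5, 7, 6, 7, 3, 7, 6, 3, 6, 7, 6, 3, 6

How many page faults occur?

0 -> fault, frames [0]
6 -> fault, frames [0, 6]
3 -> fault, evict 0, frames [6, 3]
5 -> fault, evict 6, frames [3, 5]
7 -> fault, evict 3, frames [5, 7]
6 -> fault, evict 5, frames [7, 6]
7 -> hit
3 -> fault, evict 6, frames [7, 3]
7 -> hit
6 -> fault, evict 3, frames [7, 6]
3 -> fault, evict 7, frames [6, 3]
6 -> hit
7 -> fault, evict 3, frames [6, 7]
6 -> hit
3 -> fault, evict 7, frames [6, 3]
6 -> hit
Page faults: 11.

11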